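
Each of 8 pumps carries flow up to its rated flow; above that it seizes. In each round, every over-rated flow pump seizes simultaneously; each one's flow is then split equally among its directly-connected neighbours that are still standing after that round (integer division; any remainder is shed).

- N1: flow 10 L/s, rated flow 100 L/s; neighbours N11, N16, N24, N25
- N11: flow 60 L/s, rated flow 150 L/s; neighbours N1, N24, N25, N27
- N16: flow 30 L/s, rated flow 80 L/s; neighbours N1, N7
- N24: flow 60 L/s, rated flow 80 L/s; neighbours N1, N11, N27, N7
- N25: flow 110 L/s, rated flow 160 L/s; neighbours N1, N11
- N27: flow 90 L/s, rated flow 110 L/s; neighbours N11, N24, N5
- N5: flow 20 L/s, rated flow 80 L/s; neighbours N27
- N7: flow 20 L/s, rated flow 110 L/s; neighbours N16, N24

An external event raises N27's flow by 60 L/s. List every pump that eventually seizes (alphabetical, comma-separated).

Round 1 — N27 at 150 > 110. N27 seizes.
  N27 sheds 150 L/s to N11, N24, N5: 50 each.
    N11: 60+50 = 110 ≤ 150
    N24: 60+50 = 110 > 80
    N5: 20+50 = 70 ≤ 80
Round 2 — N24 seizes.
  N24 sheds 110 L/s to N1, N11, N7: 36 each (2 lost).
    N1: 10+36 = 46 ≤ 100
    N11: 110+36 = 146 ≤ 150
    N7: 20+36 = 56 ≤ 110
No further seizures.

N24, N27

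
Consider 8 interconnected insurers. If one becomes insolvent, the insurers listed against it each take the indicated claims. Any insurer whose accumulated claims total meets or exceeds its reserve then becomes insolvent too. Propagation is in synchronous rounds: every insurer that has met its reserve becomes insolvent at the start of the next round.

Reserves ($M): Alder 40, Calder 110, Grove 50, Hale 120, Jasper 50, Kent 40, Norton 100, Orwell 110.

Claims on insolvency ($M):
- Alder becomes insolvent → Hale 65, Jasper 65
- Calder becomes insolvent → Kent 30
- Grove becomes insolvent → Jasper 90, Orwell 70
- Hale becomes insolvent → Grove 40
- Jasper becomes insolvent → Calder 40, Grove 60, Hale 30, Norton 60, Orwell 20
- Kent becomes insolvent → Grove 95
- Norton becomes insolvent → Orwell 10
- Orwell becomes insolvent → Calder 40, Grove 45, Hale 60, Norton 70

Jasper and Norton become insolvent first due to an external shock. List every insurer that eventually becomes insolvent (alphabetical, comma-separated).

Grove, Jasper, Norton

Round 1 — Jasper, Norton become insolvent (initial).
  Calder: +40 → 40 < 110
  Grove: +60 → 60 ≥ 50
  Hale: +30 → 30 < 120
  Orwell: +20+10 → 30 < 110
Round 2 — Grove becomes insolvent.
  Orwell: +70 → 100 < 110
No further insolvencies.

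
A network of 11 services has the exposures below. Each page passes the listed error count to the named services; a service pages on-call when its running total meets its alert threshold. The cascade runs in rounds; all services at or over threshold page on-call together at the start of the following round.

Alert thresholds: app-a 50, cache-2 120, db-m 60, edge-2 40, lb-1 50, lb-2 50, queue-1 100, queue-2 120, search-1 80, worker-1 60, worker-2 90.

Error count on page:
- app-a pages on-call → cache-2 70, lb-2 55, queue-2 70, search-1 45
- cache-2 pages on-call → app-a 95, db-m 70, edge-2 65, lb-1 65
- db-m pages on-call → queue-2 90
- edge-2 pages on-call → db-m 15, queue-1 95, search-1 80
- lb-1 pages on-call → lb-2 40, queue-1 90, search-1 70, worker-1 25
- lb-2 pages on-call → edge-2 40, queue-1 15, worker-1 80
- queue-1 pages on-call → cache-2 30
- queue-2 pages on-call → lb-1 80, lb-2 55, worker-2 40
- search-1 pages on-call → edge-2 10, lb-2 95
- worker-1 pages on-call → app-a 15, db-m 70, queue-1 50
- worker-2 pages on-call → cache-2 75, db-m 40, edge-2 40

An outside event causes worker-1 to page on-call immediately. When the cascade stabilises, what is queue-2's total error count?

Round 1 — worker-1 pages on-call (initial).
  app-a: +15 → 15 < 50
  db-m: +70 → 70 ≥ 60
  queue-1: +50 → 50 < 100
Round 2 — db-m pages on-call.
  queue-2: +90 → 90 < 120
No further pages.

90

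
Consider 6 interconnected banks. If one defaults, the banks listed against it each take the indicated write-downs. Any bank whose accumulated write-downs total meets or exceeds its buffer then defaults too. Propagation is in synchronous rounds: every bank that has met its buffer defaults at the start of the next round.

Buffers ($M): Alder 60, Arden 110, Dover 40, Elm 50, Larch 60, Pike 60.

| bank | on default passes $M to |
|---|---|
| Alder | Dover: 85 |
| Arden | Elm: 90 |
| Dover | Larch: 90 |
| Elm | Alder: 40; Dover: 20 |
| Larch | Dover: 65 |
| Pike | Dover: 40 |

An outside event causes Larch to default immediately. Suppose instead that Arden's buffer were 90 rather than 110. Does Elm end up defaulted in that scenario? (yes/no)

no

With Arden's buffer at 90:
Round 1 — Larch defaults (initial).
  Dover: +65 → 65 ≥ 40
Round 2 — Dover defaults.
No further defaults.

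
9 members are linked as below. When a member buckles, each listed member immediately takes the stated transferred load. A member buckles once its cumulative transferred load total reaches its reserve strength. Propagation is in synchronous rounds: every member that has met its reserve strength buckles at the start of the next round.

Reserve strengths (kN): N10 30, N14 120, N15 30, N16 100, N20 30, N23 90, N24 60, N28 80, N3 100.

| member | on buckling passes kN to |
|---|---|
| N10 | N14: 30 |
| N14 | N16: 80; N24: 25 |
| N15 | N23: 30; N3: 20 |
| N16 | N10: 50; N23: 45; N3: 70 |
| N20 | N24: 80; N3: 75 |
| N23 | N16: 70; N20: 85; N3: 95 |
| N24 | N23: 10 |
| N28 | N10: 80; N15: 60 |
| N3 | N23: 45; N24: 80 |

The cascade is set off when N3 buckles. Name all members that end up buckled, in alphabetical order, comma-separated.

Round 1 — N3 buckles (initial).
  N23: +45 → 45 < 90
  N24: +80 → 80 ≥ 60
Round 2 — N24 buckles.
  N23: +10 → 55 < 90
No further bucklings.

N24, N3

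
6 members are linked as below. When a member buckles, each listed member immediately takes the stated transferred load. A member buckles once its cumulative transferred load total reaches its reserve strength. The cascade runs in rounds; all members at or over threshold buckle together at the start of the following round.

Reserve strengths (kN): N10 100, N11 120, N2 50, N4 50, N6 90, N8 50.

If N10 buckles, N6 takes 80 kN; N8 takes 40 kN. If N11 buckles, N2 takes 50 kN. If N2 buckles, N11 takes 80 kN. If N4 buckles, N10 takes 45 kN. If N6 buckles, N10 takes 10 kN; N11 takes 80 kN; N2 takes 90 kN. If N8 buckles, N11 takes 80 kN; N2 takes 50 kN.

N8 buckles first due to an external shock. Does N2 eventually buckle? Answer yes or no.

Round 1 — N8 buckles (initial).
  N11: +80 → 80 < 120
  N2: +50 → 50 ≥ 50
Round 2 — N2 buckles.
  N11: +80 → 160 ≥ 120
Round 3 — N11 buckles.
No further bucklings.

yes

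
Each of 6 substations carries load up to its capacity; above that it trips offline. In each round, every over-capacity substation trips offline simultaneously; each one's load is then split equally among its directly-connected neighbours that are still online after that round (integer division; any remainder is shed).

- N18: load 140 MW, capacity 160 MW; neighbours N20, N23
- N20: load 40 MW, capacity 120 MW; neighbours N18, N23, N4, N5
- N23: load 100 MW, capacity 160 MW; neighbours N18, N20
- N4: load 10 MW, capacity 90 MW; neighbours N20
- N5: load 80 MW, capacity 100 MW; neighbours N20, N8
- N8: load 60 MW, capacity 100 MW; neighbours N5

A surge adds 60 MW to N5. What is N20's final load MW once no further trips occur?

110

Round 1 — N5 at 140 > 100. N5 trips offline.
  N5 sheds 140 MW to N20, N8: 70 each.
    N20: 40+70 = 110 ≤ 120
    N8: 60+70 = 130 > 100
Round 2 — N8 trips offline.
  N8 sheds 130 MW: no online neighbours, lost.
No further trips.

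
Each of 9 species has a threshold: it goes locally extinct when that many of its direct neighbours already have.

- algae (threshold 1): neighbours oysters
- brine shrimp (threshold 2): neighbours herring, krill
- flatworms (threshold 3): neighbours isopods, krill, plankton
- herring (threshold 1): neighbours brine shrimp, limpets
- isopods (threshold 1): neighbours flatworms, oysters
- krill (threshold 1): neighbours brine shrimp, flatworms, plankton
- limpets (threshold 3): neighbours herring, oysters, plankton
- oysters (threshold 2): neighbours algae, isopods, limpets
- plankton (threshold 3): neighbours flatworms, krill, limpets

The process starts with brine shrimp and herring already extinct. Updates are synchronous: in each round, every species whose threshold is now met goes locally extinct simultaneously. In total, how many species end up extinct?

Round 1 — brine shrimp, herring go locally extinct (initial).
Round 2 — checking thresholds:
  krill: 1 of 3 neighbours ≥ 1, goes locally extinct.
  limpets: 1 of 3 neighbours < 3, holds.
Round 3 — no new extinctions; cascade stops.

3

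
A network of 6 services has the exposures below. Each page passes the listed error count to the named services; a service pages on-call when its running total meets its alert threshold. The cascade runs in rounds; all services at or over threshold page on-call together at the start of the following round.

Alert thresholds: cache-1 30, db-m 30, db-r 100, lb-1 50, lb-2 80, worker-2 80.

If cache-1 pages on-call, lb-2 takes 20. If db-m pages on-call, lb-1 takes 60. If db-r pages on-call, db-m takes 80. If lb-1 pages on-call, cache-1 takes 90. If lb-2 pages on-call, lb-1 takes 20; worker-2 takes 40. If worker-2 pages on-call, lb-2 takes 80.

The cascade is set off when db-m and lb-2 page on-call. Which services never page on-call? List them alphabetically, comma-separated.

Round 1 — db-m, lb-2 page on-call (initial).
  lb-1: +60+20 → 80 ≥ 50
  worker-2: +40 → 40 < 80
Round 2 — lb-1 pages on-call.
  cache-1: +90 → 90 ≥ 30
Round 3 — cache-1 pages on-call.
No further pages.

db-r, worker-2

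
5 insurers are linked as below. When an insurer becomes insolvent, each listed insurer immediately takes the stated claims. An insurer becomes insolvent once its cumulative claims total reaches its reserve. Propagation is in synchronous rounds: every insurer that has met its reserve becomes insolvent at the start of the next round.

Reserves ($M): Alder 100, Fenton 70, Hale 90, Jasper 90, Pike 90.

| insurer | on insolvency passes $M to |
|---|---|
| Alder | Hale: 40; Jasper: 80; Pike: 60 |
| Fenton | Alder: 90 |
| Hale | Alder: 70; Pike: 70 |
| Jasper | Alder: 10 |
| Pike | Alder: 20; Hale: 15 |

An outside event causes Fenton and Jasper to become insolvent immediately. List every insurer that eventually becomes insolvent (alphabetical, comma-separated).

Round 1 — Fenton, Jasper become insolvent (initial).
  Alder: +90+10 → 100 ≥ 100
Round 2 — Alder becomes insolvent.
  Hale: +40 → 40 < 90
  Pike: +60 → 60 < 90
No further insolvencies.

Alder, Fenton, Jasper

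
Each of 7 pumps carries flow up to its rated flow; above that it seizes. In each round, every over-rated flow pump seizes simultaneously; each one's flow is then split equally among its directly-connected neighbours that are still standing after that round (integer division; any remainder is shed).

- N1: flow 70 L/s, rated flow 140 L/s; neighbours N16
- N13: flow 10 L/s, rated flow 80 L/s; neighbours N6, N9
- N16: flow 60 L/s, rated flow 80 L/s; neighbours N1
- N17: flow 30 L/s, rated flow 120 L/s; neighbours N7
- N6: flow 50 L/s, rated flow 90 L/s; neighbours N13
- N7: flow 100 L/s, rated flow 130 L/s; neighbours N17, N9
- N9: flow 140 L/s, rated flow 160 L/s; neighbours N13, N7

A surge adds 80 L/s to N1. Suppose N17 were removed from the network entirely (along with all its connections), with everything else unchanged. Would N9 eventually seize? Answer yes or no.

no

With N17 removed:
Round 1 — N1 at 150 > 140. N1 seizes.
  N1 sheds 150 L/s to N16: 150 each.
    N16: 60+150 = 210 > 80
Round 2 — N16 seizes.
  N16 sheds 210 L/s: no online neighbours, lost.
No further seizures.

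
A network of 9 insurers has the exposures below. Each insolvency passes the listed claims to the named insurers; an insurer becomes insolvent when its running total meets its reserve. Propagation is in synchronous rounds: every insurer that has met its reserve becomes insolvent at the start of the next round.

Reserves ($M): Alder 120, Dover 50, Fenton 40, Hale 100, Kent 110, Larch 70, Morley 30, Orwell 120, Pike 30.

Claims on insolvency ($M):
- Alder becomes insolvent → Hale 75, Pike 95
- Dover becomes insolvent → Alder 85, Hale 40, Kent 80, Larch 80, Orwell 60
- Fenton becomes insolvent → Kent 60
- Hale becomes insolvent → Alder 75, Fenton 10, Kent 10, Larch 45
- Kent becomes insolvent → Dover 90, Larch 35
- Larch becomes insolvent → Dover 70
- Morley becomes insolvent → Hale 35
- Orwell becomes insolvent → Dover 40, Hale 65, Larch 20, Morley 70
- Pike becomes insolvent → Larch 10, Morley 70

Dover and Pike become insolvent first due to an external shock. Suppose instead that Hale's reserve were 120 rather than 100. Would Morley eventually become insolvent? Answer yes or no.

yes

With Hale's reserve at 120:
Round 1 — Dover, Pike become insolvent (initial).
  Alder: +85 → 85 < 120
  Hale: +40 → 40 < 120
  Kent: +80 → 80 < 110
  Larch: +80+10 → 90 ≥ 70
  Morley: +70 → 70 ≥ 30
  Orwell: +60 → 60 < 120
Round 2 — Larch, Morley become insolvent.
  Hale: +35 → 75 < 120
No further insolvencies.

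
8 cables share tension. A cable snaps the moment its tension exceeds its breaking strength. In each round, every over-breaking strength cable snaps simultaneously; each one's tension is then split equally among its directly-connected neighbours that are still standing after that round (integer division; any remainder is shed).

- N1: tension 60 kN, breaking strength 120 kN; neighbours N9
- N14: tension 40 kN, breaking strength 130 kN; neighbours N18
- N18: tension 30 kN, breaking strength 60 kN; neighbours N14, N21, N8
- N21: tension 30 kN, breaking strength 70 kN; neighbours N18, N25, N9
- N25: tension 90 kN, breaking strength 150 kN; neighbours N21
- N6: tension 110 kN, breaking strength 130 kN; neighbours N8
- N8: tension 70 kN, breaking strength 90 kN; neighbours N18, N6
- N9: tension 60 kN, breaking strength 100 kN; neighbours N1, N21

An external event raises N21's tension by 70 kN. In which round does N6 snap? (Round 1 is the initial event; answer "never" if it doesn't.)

4

Round 1 — N21 at 100 > 70. N21 snaps.
  N21 sheds 100 kN to N18, N25, N9: 33 each (1 lost).
    N18: 30+33 = 63 > 60
    N25: 90+33 = 123 ≤ 150
    N9: 60+33 = 93 ≤ 100
Round 2 — N18 snaps.
  N18 sheds 63 kN to N14, N8: 31 each (1 lost).
    N14: 40+31 = 71 ≤ 130
    N8: 70+31 = 101 > 90
Round 3 — N8 snaps.
  N8 sheds 101 kN to N6: 101 each.
    N6: 110+101 = 211 > 130
Round 4 — N6 snaps.
  N6 sheds 211 kN: no online neighbours, lost.
No further breaks.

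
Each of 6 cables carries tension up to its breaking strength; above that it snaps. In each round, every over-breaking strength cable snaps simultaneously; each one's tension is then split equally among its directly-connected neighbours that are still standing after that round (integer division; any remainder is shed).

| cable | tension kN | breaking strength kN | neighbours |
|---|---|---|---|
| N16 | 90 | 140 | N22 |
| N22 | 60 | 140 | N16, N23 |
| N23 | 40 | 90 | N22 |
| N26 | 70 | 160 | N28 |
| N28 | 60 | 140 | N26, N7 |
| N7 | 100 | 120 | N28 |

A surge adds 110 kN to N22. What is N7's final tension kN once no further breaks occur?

100

Round 1 — N22 at 170 > 140. N22 snaps.
  N22 sheds 170 kN to N16, N23: 85 each.
    N16: 90+85 = 175 > 140
    N23: 40+85 = 125 > 90
Round 2 — N16, N23 snap.
  N16 sheds 175 kN: no online neighbours, lost.
  N23 sheds 125 kN: no online neighbours, lost.
No further breaks.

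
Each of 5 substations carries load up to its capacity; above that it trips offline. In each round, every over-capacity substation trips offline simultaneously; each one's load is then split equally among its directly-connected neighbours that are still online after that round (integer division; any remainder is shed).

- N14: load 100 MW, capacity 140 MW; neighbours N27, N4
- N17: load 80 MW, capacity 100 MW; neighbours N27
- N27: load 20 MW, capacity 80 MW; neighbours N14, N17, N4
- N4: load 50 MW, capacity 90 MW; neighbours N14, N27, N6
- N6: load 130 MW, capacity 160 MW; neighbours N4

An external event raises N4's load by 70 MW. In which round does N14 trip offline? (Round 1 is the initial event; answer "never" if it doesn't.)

never

Round 1 — N4 at 120 > 90. N4 trips offline.
  N4 sheds 120 MW to N14, N27, N6: 40 each.
    N14: 100+40 = 140 ≤ 140
    N27: 20+40 = 60 ≤ 80
    N6: 130+40 = 170 > 160
Round 2 — N6 trips offline.
  N6 sheds 170 MW: no online neighbours, lost.
No further trips.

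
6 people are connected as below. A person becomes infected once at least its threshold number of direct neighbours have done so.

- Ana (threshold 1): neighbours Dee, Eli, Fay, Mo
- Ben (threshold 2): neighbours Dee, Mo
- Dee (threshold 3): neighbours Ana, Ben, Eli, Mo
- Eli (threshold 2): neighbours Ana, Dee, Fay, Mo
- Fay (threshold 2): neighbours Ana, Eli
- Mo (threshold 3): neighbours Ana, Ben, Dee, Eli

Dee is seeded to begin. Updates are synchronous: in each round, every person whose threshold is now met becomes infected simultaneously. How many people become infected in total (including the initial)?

6

Round 1 — Dee becomes infected (initial).
Round 2 — checking thresholds:
  Ana: 1 of 4 neighbours ≥ 1, becomes infected.
  Ben: 1 of 2 neighbours < 2, not yet.
  Eli: 1 of 4 neighbours < 2, not yet.
  Mo: 1 of 4 neighbours < 3, not yet.
Round 3 — checking thresholds:
  Ben: 1 of 2 neighbours < 2, not yet.
  Eli: 2 of 4 neighbours ≥ 2, becomes infected.
  Fay: 1 of 2 neighbours < 2, not yet.
  Mo: 2 of 4 neighbours < 3, not yet.
Round 4 — checking thresholds:
  Ben: 1 of 2 neighbours < 2, not yet.
  Fay: 2 of 2 neighbours ≥ 2, becomes infected.
  Mo: 3 of 4 neighbours ≥ 3, becomes infected.
Round 5 — checking thresholds:
  Ben: 2 of 2 neighbours ≥ 2, becomes infected.
Round 6 — no new infections; cascade stops.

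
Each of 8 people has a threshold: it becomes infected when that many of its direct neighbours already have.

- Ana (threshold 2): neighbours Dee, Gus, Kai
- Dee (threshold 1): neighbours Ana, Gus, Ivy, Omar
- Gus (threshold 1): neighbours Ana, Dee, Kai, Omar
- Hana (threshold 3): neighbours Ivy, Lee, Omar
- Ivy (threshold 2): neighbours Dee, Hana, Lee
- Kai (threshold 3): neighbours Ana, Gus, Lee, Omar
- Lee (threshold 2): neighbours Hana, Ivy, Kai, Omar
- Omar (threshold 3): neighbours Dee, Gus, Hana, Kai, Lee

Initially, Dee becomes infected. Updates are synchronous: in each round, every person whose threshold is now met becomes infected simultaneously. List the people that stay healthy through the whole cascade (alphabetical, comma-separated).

Hana, Ivy, Kai, Lee, Omar

Round 1 — Dee becomes infected (initial).
Round 2 — checking thresholds:
  Ana: 1 of 3 neighbours < 2, holds.
  Gus: 1 of 4 neighbours ≥ 1, becomes infected.
  Ivy: 1 of 3 neighbours < 2, holds.
  Omar: 1 of 5 neighbours < 3, holds.
Round 3 — checking thresholds:
  Ana: 2 of 3 neighbours ≥ 2, becomes infected.
  Ivy: 1 of 3 neighbours < 2, holds.
  Kai: 1 of 4 neighbours < 3, holds.
  Omar: 2 of 5 neighbours < 3, holds.
Round 4 — no new infections; cascade stops.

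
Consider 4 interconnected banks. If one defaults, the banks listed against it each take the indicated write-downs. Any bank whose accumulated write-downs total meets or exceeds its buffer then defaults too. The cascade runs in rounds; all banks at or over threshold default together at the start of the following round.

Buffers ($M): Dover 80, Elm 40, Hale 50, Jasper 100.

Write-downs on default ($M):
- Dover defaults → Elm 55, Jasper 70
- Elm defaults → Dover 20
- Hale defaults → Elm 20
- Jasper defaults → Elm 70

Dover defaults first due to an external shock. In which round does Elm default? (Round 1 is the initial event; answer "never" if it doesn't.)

Round 1 — Dover defaults (initial).
  Elm: +55 → 55 ≥ 40
  Jasper: +70 → 70 < 100
Round 2 — Elm defaults.
No further defaults.

2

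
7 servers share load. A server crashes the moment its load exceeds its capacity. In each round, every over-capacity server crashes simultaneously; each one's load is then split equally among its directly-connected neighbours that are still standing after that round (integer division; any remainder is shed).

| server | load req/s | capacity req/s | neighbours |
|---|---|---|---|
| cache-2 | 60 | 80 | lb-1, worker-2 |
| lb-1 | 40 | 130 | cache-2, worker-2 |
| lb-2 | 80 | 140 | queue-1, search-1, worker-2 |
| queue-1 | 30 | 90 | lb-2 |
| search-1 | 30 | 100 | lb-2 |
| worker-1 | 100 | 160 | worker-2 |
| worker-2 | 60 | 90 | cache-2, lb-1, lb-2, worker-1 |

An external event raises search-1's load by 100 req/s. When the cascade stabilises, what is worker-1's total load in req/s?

155

Round 1 — search-1 at 130 > 100. search-1 crashes.
  search-1 sheds 130 req/s to lb-2: 130 each.
    lb-2: 80+130 = 210 > 140
Round 2 — lb-2 crashes.
  lb-2 sheds 210 req/s to queue-1, worker-2: 105 each.
    queue-1: 30+105 = 135 > 90
    worker-2: 60+105 = 165 > 90
Round 3 — queue-1, worker-2 crash.
  queue-1 sheds 135 req/s: no online neighbours, lost.
  worker-2 sheds 165 req/s to cache-2, lb-1, worker-1: 55 each.
    cache-2: 60+55 = 115 > 80
    lb-1: 40+55 = 95 ≤ 130
    worker-1: 100+55 = 155 ≤ 160
Round 4 — cache-2 crashes.
  cache-2 sheds 115 req/s to lb-1: 115 each.
    lb-1: 95+115 = 210 > 130
Round 5 — lb-1 crashes.
  lb-1 sheds 210 req/s: no online neighbours, lost.
No further crashes.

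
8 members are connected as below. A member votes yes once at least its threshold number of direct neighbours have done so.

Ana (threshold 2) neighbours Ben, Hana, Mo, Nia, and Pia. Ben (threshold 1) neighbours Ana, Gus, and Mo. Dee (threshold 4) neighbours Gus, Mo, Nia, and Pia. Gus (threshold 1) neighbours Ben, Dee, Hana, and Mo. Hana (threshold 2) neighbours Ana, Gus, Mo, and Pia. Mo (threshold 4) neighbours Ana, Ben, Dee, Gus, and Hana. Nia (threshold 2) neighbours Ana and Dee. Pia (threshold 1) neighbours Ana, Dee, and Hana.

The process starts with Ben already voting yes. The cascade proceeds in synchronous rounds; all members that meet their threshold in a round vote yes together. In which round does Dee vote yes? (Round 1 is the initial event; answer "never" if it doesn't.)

Round 1 — Ben votes yes (initial).
Round 2 — checking thresholds:
  Ana: 1 of 5 neighbours < 2, below threshold.
  Gus: 1 of 4 neighbours ≥ 1, votes yes.
  Mo: 1 of 5 neighbours < 4, below threshold.
Round 3 — no new yes votes; cascade stops.

never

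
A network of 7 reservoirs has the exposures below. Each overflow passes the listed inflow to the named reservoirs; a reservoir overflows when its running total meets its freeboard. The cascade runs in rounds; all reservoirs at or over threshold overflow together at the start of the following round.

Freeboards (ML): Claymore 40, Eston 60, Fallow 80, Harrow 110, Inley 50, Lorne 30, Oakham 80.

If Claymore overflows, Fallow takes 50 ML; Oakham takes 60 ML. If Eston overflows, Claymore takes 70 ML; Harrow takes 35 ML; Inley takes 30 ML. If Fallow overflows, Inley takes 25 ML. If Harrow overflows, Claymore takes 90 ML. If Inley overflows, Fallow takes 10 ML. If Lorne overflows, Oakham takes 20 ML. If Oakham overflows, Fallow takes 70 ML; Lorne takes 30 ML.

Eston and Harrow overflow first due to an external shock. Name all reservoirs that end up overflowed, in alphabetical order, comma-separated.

Claymore, Eston, Harrow

Round 1 — Eston, Harrow overflow (initial).
  Claymore: +70+90 → 160 ≥ 40
  Inley: +30 → 30 < 50
Round 2 — Claymore overflows.
  Fallow: +50 → 50 < 80
  Oakham: +60 → 60 < 80
No further overflows.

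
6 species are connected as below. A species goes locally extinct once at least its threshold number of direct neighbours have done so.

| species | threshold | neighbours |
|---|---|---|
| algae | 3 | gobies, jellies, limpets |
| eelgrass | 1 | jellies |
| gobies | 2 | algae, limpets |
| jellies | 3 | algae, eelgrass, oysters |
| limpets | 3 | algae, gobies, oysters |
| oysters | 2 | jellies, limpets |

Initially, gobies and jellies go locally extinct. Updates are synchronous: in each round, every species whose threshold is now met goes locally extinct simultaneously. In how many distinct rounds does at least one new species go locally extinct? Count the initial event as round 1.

Round 1 — gobies, jellies go locally extinct (initial).
Round 2 — checking thresholds:
  algae: 2 of 3 neighbours < 3, not yet.
  eelgrass: 1 of 1 neighbours ≥ 1, goes locally extinct.
  limpets: 1 of 3 neighbours < 3, not yet.
  oysters: 1 of 2 neighbours < 2, not yet.
Round 3 — no new extinctions; cascade stops.

2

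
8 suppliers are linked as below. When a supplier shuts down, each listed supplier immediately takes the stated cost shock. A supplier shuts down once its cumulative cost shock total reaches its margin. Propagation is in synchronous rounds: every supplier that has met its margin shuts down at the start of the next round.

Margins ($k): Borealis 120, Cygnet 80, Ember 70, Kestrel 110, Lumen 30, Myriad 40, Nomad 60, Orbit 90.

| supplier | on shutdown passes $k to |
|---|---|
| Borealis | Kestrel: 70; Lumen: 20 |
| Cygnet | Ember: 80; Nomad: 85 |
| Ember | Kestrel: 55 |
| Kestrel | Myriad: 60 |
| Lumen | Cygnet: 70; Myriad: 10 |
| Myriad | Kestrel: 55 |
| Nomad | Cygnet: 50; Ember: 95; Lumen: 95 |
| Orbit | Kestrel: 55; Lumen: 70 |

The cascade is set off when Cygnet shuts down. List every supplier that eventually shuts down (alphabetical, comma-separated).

Round 1 — Cygnet shuts down (initial).
  Ember: +80 → 80 ≥ 70
  Nomad: +85 → 85 ≥ 60
Round 2 — Ember, Nomad shut down.
  Kestrel: +55 → 55 < 110
  Lumen: +95 → 95 ≥ 30
Round 3 — Lumen shuts down.
  Myriad: +10 → 10 < 40
No further shutdowns.

Cygnet, Ember, Lumen, Nomad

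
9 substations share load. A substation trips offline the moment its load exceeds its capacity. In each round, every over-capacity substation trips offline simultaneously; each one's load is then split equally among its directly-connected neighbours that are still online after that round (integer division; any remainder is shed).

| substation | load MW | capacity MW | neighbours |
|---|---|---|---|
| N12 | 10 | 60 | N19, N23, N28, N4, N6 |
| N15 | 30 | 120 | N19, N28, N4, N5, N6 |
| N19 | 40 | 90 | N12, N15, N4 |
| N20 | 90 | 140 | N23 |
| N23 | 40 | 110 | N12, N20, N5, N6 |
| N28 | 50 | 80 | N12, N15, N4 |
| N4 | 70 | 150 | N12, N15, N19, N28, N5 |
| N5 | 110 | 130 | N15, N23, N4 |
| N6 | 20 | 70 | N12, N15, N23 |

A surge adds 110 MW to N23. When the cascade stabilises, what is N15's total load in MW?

Round 1 — N23 at 150 > 110. N23 trips offline.
  N23 sheds 150 MW to N12, N20, N5, N6: 37 each (2 lost).
    N12: 10+37 = 47 ≤ 60
    N20: 90+37 = 127 ≤ 140
    N5: 110+37 = 147 > 130
    N6: 20+37 = 57 ≤ 70
Round 2 — N5 trips offline.
  N5 sheds 147 MW to N15, N4: 73 each (1 lost).
    N15: 30+73 = 103 ≤ 120
    N4: 70+73 = 143 ≤ 150
No further trips.

103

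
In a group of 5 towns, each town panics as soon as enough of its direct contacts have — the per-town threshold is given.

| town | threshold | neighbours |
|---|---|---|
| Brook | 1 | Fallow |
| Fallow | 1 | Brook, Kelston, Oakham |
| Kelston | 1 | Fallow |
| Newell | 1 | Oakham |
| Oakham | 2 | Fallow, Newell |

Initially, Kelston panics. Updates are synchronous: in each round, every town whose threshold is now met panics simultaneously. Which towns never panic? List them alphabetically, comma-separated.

Newell, Oakham

Round 1 — Kelston panics (initial).
Round 2 — checking thresholds:
  Fallow: 1 of 3 neighbours ≥ 1, panics.
Round 3 — checking thresholds:
  Brook: 1 of 1 neighbours ≥ 1, panics.
  Oakham: 1 of 2 neighbours < 2, below threshold.
Round 4 — no new panics; cascade stops.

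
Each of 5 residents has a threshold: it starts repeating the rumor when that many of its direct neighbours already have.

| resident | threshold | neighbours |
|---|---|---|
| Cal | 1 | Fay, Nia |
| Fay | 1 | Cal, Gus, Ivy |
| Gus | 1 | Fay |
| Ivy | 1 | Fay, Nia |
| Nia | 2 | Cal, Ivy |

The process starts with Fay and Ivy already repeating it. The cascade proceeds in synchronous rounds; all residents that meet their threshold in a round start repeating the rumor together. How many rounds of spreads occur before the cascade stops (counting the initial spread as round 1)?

Round 1 — Fay, Ivy start repeating the rumor (initial).
Round 2 — checking thresholds:
  Cal: 1 of 2 neighbours ≥ 1, starts repeating the rumor.
  Gus: 1 of 1 neighbours ≥ 1, starts repeating the rumor.
  Nia: 1 of 2 neighbours < 2, below threshold.
Round 3 — checking thresholds:
  Nia: 2 of 2 neighbours ≥ 2, starts repeating the rumor.
Round 4 — no new spreads; cascade stops.

3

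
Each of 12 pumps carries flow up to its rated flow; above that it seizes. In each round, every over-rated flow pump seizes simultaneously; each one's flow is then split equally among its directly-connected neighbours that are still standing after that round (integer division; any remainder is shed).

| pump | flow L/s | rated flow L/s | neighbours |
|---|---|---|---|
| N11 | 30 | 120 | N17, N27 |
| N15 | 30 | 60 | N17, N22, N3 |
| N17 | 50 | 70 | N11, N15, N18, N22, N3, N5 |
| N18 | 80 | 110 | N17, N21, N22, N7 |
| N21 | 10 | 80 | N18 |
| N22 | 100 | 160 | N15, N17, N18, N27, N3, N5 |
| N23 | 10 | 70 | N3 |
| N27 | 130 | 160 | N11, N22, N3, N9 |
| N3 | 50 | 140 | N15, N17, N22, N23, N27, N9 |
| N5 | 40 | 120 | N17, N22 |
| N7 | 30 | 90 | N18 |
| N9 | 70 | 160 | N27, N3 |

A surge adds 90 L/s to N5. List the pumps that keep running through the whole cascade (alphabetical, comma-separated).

N11

Round 1 — N5 at 130 > 120. N5 seizes.
  N5 sheds 130 L/s to N17, N22: 65 each.
    N17: 50+65 = 115 > 70
    N22: 100+65 = 165 > 160
Round 2 — N17, N22 seize.
  N17 sheds 115 L/s to N11, N15, N18, N3: 28 each (3 lost).
    N11: 30+28 = 58 ≤ 120
    N15: 30+28 = 58 ≤ 60
    N18: 80+28 = 108 ≤ 110
    N3: 50+28 = 78 ≤ 140
  N22 sheds 165 L/s to N15, N18, N27, N3: 41 each (1 lost).
    N15: 58+41 = 99 > 60
    N18: 108+41 = 149 > 110
    N27: 130+41 = 171 > 160
    N3: 78+41 = 119 ≤ 140
Round 3 — N15, N18, N27 seize.
  N15 sheds 99 L/s to N3: 99 each.
    N3: 119+99 = 218 > 140
  N18 sheds 149 L/s to N21, N7: 74 each (1 lost).
    N21: 10+74 = 84 > 80
    N7: 30+74 = 104 > 90
  N27 sheds 171 L/s to N11, N3, N9: 57 each.
    N11: 58+57 = 115 ≤ 120
    N3: 218+57 = 275 > 140
    N9: 70+57 = 127 ≤ 160
Round 4 — N21, N3, N7 seize.
  N21 sheds 84 L/s: no online neighbours, lost.
  N3 sheds 275 L/s to N23, N9: 137 each (1 lost).
    N23: 10+137 = 147 > 70
    N9: 127+137 = 264 > 160
  N7 sheds 104 L/s: no online neighbours, lost.
Round 5 — N23, N9 seize.
  N23 sheds 147 L/s: no online neighbours, lost.
  N9 sheds 264 L/s: no online neighbours, lost.
No further seizures.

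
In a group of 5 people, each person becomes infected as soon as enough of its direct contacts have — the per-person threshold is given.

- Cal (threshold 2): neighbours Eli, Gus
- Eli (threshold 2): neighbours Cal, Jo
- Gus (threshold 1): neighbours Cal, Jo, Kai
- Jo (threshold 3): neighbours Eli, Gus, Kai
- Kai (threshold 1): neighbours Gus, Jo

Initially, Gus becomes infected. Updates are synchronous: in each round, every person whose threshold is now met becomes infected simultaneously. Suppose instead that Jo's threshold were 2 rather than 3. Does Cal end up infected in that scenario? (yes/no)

no

With Jo's threshold at 2:
Round 1 — Gus becomes infected (initial).
Round 2 — checking thresholds:
  Cal: 1 of 2 neighbours < 2, not yet.
  Jo: 1 of 3 neighbours < 2, not yet.
  Kai: 1 of 2 neighbours ≥ 1, becomes infected.
Round 3 — checking thresholds:
  Cal: 1 of 2 neighbours < 2, not yet.
  Jo: 2 of 3 neighbours ≥ 2, becomes infected.
Round 4 — no new infections; cascade stops.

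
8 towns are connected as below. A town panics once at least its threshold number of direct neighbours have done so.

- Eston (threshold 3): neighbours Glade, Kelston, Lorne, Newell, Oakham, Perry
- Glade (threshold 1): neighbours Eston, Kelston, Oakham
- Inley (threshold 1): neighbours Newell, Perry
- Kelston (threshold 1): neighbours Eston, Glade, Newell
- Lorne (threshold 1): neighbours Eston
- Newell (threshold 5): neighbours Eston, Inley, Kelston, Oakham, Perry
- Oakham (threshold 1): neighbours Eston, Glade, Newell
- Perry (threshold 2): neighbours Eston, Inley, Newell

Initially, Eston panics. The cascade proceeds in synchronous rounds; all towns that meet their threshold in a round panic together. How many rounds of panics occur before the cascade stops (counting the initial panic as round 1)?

Round 1 — Eston panics (initial).
Round 2 — checking thresholds:
  Glade: 1 of 3 neighbours ≥ 1, panics.
  Kelston: 1 of 3 neighbours ≥ 1, panics.
  Lorne: 1 of 1 neighbours ≥ 1, panics.
  Newell: 1 of 5 neighbours < 5, holds.
  Oakham: 1 of 3 neighbours ≥ 1, panics.
  Perry: 1 of 3 neighbours < 2, holds.
Round 3 — no new panics; cascade stops.

2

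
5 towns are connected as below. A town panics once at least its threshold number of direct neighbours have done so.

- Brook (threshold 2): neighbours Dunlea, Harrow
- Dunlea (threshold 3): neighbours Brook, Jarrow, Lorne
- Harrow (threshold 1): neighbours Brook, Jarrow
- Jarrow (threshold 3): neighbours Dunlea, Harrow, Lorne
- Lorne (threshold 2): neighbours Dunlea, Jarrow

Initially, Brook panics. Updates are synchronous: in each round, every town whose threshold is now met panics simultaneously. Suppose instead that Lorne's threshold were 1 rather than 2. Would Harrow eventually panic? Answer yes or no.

With Lorne's threshold at 1:
Round 1 — Brook panics (initial).
Round 2 — checking thresholds:
  Dunlea: 1 of 3 neighbours < 3, not yet.
  Harrow: 1 of 2 neighbours ≥ 1, panics.
Round 3 — no new panics; cascade stops.

yes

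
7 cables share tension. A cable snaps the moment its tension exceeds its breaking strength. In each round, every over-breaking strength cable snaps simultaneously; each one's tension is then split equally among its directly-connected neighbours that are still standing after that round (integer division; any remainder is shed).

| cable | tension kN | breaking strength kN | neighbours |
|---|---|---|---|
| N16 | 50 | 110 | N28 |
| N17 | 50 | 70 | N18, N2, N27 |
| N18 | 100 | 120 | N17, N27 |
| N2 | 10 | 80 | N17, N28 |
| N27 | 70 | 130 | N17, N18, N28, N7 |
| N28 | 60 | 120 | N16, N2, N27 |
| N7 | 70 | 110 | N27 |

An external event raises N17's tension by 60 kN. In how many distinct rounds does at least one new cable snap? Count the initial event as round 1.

Round 1 — N17 at 110 > 70. N17 snaps.
  N17 sheds 110 kN to N18, N2, N27: 36 each (2 lost).
    N18: 100+36 = 136 > 120
    N2: 10+36 = 46 ≤ 80
    N27: 70+36 = 106 ≤ 130
Round 2 — N18 snaps.
  N18 sheds 136 kN to N27: 136 each.
    N27: 106+136 = 242 > 130
Round 3 — N27 snaps.
  N27 sheds 242 kN to N28, N7: 121 each.
    N28: 60+121 = 181 > 120
    N7: 70+121 = 191 > 110
Round 4 — N28, N7 snap.
  N28 sheds 181 kN to N16, N2: 90 each (1 lost).
    N16: 50+90 = 140 > 110
    N2: 46+90 = 136 > 80
  N7 sheds 191 kN: no online neighbours, lost.
Round 5 — N16, N2 snap.
  N16 sheds 140 kN: no online neighbours, lost.
  N2 sheds 136 kN: no online neighbours, lost.
No further breaks.

5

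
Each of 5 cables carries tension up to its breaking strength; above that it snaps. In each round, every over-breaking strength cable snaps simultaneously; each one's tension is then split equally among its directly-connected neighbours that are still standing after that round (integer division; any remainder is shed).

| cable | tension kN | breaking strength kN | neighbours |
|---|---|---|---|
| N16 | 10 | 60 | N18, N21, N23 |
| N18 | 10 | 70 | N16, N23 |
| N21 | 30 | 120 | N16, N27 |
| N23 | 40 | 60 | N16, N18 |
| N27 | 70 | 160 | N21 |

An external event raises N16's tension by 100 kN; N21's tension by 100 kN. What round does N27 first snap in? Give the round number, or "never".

Round 1 — N16 at 110 > 60; N21 at 130 > 120. N16, N21 snap.
  N16 sheds 110 kN to N18, N23: 55 each.
    N18: 10+55 = 65 ≤ 70
    N23: 40+55 = 95 > 60
  N21 sheds 130 kN to N27: 130 each.
    N27: 70+130 = 200 > 160
Round 2 — N23, N27 snap.
  N23 sheds 95 kN to N18: 95 each.
    N18: 65+95 = 160 > 70
  N27 sheds 200 kN: no online neighbours, lost.
Round 3 — N18 snaps.
  N18 sheds 160 kN: no online neighbours, lost.
No further breaks.

2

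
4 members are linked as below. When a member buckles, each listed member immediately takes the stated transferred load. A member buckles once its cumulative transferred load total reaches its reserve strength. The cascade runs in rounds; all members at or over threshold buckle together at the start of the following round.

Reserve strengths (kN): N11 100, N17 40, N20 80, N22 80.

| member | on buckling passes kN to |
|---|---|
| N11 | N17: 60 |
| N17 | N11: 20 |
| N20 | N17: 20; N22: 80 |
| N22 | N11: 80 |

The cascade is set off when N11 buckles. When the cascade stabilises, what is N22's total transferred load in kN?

Round 1 — N11 buckles (initial).
  N17: +60 → 60 ≥ 40
Round 2 — N17 buckles.
No further bucklings.

0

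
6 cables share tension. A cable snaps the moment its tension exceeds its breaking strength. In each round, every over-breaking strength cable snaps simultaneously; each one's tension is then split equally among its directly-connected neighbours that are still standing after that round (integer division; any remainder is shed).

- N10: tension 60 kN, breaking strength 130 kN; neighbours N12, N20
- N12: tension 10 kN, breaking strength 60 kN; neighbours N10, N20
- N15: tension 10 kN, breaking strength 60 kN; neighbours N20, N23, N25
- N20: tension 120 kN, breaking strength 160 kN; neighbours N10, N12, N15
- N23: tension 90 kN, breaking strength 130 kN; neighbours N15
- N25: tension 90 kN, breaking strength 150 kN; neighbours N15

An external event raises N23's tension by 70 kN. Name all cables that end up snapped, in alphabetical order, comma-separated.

N10, N12, N15, N20, N23, N25

Round 1 — N23 at 160 > 130. N23 snaps.
  N23 sheds 160 kN to N15: 160 each.
    N15: 10+160 = 170 > 60
Round 2 — N15 snaps.
  N15 sheds 170 kN to N20, N25: 85 each.
    N20: 120+85 = 205 > 160
    N25: 90+85 = 175 > 150
Round 3 — N20, N25 snap.
  N20 sheds 205 kN to N10, N12: 102 each (1 lost).
    N10: 60+102 = 162 > 130
    N12: 10+102 = 112 > 60
  N25 sheds 175 kN: no online neighbours, lost.
Round 4 — N10, N12 snap.
  N10 sheds 162 kN: no online neighbours, lost.
  N12 sheds 112 kN: no online neighbours, lost.
No further breaks.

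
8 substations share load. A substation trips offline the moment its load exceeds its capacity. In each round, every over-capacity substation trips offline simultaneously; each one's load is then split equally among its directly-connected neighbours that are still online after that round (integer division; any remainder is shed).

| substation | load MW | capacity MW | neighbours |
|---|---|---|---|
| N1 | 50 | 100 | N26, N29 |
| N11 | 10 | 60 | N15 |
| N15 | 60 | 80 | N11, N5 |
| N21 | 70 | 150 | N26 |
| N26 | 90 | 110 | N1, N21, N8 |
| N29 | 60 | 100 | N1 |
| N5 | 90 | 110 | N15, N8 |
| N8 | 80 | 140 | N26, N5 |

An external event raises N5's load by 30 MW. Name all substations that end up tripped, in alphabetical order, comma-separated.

Round 1 — N5 at 120 > 110. N5 trips offline.
  N5 sheds 120 MW to N15, N8: 60 each.
    N15: 60+60 = 120 > 80
    N8: 80+60 = 140 ≤ 140
Round 2 — N15 trips offline.
  N15 sheds 120 MW to N11: 120 each.
    N11: 10+120 = 130 > 60
Round 3 — N11 trips offline.
  N11 sheds 130 MW: no online neighbours, lost.
No further trips.

N11, N15, N5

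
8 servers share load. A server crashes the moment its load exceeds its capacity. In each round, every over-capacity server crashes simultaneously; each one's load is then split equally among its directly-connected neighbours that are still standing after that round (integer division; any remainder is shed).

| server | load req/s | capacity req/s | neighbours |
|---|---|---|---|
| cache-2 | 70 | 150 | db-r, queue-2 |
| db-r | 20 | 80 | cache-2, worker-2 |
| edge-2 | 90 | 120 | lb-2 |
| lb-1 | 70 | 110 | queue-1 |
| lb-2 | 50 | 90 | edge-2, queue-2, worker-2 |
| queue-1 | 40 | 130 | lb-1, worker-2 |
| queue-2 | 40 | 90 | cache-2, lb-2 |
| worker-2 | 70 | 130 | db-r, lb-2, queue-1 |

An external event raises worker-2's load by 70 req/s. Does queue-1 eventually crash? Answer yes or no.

Round 1 — worker-2 at 140 > 130. worker-2 crashes.
  worker-2 sheds 140 req/s to db-r, lb-2, queue-1: 46 each (2 lost).
    db-r: 20+46 = 66 ≤ 80
    lb-2: 50+46 = 96 > 90
    queue-1: 40+46 = 86 ≤ 130
Round 2 — lb-2 crashes.
  lb-2 sheds 96 req/s to edge-2, queue-2: 48 each.
    edge-2: 90+48 = 138 > 120
    queue-2: 40+48 = 88 ≤ 90
Round 3 — edge-2 crashes.
  edge-2 sheds 138 req/s: no online neighbours, lost.
No further crashes.

no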